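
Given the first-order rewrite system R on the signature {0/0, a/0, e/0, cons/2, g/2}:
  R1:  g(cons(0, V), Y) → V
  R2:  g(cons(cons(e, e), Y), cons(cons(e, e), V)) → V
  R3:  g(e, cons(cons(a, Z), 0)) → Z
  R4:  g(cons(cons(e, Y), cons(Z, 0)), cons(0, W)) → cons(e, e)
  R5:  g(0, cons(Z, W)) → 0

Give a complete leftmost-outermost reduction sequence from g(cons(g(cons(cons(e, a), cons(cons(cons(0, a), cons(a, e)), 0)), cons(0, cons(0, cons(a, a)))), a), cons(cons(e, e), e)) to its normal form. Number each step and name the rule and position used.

e

1. g(cons(g(cons(cons(e, a), cons(cons(cons(0, a), cons(a, e)), 0)), cons(0, cons(0, cons(a, a)))), a), cons(cons(e, e), e))  →  g(cons(cons(e, e), a), cons(cons(e, e), e))   [R4 at 1.1]
2. g(cons(cons(e, e), a), cons(cons(e, e), e))  →  e   [R2 at ε]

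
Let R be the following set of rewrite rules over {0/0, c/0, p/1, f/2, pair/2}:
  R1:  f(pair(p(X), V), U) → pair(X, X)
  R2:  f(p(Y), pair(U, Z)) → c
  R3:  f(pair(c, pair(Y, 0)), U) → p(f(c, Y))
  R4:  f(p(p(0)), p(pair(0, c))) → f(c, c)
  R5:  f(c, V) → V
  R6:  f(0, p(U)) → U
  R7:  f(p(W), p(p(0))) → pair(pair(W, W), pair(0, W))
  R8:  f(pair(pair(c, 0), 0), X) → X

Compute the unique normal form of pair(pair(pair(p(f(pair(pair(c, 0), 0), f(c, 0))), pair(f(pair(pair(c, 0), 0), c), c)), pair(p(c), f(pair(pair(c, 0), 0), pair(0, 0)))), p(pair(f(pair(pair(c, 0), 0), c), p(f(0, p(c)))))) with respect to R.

1. pair(pair(pair(p(f(pair(pair(c, 0), 0), f(c, 0))), pair(f(pair(pair(c, 0), 0), c), c)), pair(p(c), f(pair(pair(c, 0), 0), pair(0, 0)))), p(pair(f(pair(pair(c, 0), 0), c), p(f(0, p(c))))))  →  pair(pair(pair(p(f(c, 0)), pair(f(pair(pair(c, 0), 0), c), c)), pair(p(c), f(pair(pair(c, 0), 0), pair(0, 0)))), p(pair(f(pair(pair(c, 0), 0), c), p(f(0, p(c))))))   [R8 at 1.1.1.1]
2. pair(pair(pair(p(f(c, 0)), pair(f(pair(pair(c, 0), 0), c), c)), pair(p(c), f(pair(pair(c, 0), 0), pair(0, 0)))), p(pair(f(pair(pair(c, 0), 0), c), p(f(0, p(c))))))  →  pair(pair(pair(p(0), pair(f(pair(pair(c, 0), 0), c), c)), pair(p(c), f(pair(pair(c, 0), 0), pair(0, 0)))), p(pair(f(pair(pair(c, 0), 0), c), p(f(0, p(c))))))   [R5 at 1.1.1.1]
3. pair(pair(pair(p(0), pair(f(pair(pair(c, 0), 0), c), c)), pair(p(c), f(pair(pair(c, 0), 0), pair(0, 0)))), p(pair(f(pair(pair(c, 0), 0), c), p(f(0, p(c))))))  →  pair(pair(pair(p(0), pair(c, c)), pair(p(c), f(pair(pair(c, 0), 0), pair(0, 0)))), p(pair(f(pair(pair(c, 0), 0), c), p(f(0, p(c))))))   [R8 at 1.1.2.1]
4. pair(pair(pair(p(0), pair(c, c)), pair(p(c), f(pair(pair(c, 0), 0), pair(0, 0)))), p(pair(f(pair(pair(c, 0), 0), c), p(f(0, p(c))))))  →  pair(pair(pair(p(0), pair(c, c)), pair(p(c), pair(0, 0))), p(pair(f(pair(pair(c, 0), 0), c), p(f(0, p(c))))))   [R8 at 1.2.2]
5. pair(pair(pair(p(0), pair(c, c)), pair(p(c), pair(0, 0))), p(pair(f(pair(pair(c, 0), 0), c), p(f(0, p(c))))))  →  pair(pair(pair(p(0), pair(c, c)), pair(p(c), pair(0, 0))), p(pair(c, p(f(0, p(c))))))   [R8 at 2.1.1]
6. pair(pair(pair(p(0), pair(c, c)), pair(p(c), pair(0, 0))), p(pair(c, p(f(0, p(c))))))  →  pair(pair(pair(p(0), pair(c, c)), pair(p(c), pair(0, 0))), p(pair(c, p(c))))   [R6 at 2.1.2.1]

pair(pair(pair(p(0), pair(c, c)), pair(p(c), pair(0, 0))), p(pair(c, p(c))))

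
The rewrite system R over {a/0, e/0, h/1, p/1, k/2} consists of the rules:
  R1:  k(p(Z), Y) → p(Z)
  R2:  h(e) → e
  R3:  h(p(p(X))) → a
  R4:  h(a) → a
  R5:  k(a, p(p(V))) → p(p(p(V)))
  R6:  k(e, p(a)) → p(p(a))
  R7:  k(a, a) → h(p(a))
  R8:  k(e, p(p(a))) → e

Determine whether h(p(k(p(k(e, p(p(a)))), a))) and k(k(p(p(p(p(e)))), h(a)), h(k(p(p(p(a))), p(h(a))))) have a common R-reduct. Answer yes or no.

Reduce t₁ = h(p(k(p(k(e, p(p(a)))), a))):
1. h(p(k(p(k(e, p(p(a)))), a)))  →  h(p(p(k(e, p(p(a))))))   [R1 at 1.1]
2. h(p(p(k(e, p(p(a))))))  →  a   [R3 at ε]

Reduce t₂ = k(k(p(p(p(p(e)))), h(a)), h(k(p(p(p(a))), p(h(a))))):
1. k(k(p(p(p(p(e)))), h(a)), h(k(p(p(p(a))), p(h(a)))))  →  k(p(p(p(p(e)))), h(k(p(p(p(a))), p(h(a)))))   [R1 at 1]
2. k(p(p(p(p(e)))), h(k(p(p(p(a))), p(h(a)))))  →  p(p(p(p(e))))   [R1 at ε]

no — NF(t₁) = a, NF(t₂) = p(p(p(p(e))))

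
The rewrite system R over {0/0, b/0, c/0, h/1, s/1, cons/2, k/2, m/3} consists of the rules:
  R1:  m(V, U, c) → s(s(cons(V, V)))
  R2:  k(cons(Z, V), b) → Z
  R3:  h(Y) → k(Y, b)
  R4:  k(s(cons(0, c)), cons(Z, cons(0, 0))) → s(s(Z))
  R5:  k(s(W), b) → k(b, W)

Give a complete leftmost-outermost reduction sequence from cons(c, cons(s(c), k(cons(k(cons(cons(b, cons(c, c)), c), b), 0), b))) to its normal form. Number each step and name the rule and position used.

cons(c, cons(s(c), cons(b, cons(c, c))))

1. cons(c, cons(s(c), k(cons(k(cons(cons(b, cons(c, c)), c), b), 0), b)))  →  cons(c, cons(s(c), k(cons(cons(b, cons(c, c)), c), b)))   [R2 at 2.2]
2. cons(c, cons(s(c), k(cons(cons(b, cons(c, c)), c), b)))  →  cons(c, cons(s(c), cons(b, cons(c, c))))   [R2 at 2.2]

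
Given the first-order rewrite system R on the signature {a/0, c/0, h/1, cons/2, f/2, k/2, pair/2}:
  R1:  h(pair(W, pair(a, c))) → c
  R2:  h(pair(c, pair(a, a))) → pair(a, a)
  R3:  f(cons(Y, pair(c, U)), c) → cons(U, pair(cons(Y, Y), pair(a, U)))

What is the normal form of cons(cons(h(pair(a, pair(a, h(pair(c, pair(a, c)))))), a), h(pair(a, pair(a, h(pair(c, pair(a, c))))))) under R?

1. cons(cons(h(pair(a, pair(a, h(pair(c, pair(a, c)))))), a), h(pair(a, pair(a, h(pair(c, pair(a, c)))))))  →  cons(cons(h(pair(a, pair(a, c))), a), h(pair(a, pair(a, h(pair(c, pair(a, c)))))))   [R1 at 1.1.1.2.2]
2. cons(cons(h(pair(a, pair(a, c))), a), h(pair(a, pair(a, h(pair(c, pair(a, c)))))))  →  cons(cons(c, a), h(pair(a, pair(a, h(pair(c, pair(a, c)))))))   [R1 at 1.1]
3. cons(cons(c, a), h(pair(a, pair(a, h(pair(c, pair(a, c)))))))  →  cons(cons(c, a), h(pair(a, pair(a, c))))   [R1 at 2.1.2.2]
4. cons(cons(c, a), h(pair(a, pair(a, c))))  →  cons(cons(c, a), c)   [R1 at 2]

cons(cons(c, a), c)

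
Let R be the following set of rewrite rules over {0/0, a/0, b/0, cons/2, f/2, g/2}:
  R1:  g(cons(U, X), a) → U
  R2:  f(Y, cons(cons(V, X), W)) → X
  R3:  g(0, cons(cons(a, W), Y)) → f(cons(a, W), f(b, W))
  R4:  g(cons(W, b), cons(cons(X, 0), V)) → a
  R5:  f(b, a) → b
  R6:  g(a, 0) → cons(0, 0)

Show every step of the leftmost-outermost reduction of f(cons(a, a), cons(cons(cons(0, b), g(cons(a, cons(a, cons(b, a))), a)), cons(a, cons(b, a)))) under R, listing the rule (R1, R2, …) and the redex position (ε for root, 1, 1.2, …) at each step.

a

1. f(cons(a, a), cons(cons(cons(0, b), g(cons(a, cons(a, cons(b, a))), a)), cons(a, cons(b, a))))  →  g(cons(a, cons(a, cons(b, a))), a)   [R2 at ε]
2. g(cons(a, cons(a, cons(b, a))), a)  →  a   [R1 at ε]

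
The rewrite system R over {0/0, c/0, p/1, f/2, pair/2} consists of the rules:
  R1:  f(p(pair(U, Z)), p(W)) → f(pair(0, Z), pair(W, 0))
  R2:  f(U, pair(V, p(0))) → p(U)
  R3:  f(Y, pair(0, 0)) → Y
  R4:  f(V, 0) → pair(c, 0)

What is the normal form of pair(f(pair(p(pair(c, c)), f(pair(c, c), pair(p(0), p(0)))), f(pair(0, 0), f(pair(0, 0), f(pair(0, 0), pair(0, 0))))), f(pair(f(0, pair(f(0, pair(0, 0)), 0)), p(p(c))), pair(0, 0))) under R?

1. pair(f(pair(p(pair(c, c)), f(pair(c, c), pair(p(0), p(0)))), f(pair(0, 0), f(pair(0, 0), f(pair(0, 0), pair(0, 0))))), f(pair(f(0, pair(f(0, pair(0, 0)), 0)), p(p(c))), pair(0, 0)))  →  pair(f(pair(p(pair(c, c)), p(pair(c, c))), f(pair(0, 0), f(pair(0, 0), f(pair(0, 0), pair(0, 0))))), f(pair(f(0, pair(f(0, pair(0, 0)), 0)), p(p(c))), pair(0, 0)))   [R2 at 1.1.2]
2. pair(f(pair(p(pair(c, c)), p(pair(c, c))), f(pair(0, 0), f(pair(0, 0), f(pair(0, 0), pair(0, 0))))), f(pair(f(0, pair(f(0, pair(0, 0)), 0)), p(p(c))), pair(0, 0)))  →  pair(f(pair(p(pair(c, c)), p(pair(c, c))), f(pair(0, 0), f(pair(0, 0), pair(0, 0)))), f(pair(f(0, pair(f(0, pair(0, 0)), 0)), p(p(c))), pair(0, 0)))   [R3 at 1.2.2.2]
3. pair(f(pair(p(pair(c, c)), p(pair(c, c))), f(pair(0, 0), f(pair(0, 0), pair(0, 0)))), f(pair(f(0, pair(f(0, pair(0, 0)), 0)), p(p(c))), pair(0, 0)))  →  pair(f(pair(p(pair(c, c)), p(pair(c, c))), f(pair(0, 0), pair(0, 0))), f(pair(f(0, pair(f(0, pair(0, 0)), 0)), p(p(c))), pair(0, 0)))   [R3 at 1.2.2]
4. pair(f(pair(p(pair(c, c)), p(pair(c, c))), f(pair(0, 0), pair(0, 0))), f(pair(f(0, pair(f(0, pair(0, 0)), 0)), p(p(c))), pair(0, 0)))  →  pair(f(pair(p(pair(c, c)), p(pair(c, c))), pair(0, 0)), f(pair(f(0, pair(f(0, pair(0, 0)), 0)), p(p(c))), pair(0, 0)))   [R3 at 1.2]
5. pair(f(pair(p(pair(c, c)), p(pair(c, c))), pair(0, 0)), f(pair(f(0, pair(f(0, pair(0, 0)), 0)), p(p(c))), pair(0, 0)))  →  pair(pair(p(pair(c, c)), p(pair(c, c))), f(pair(f(0, pair(f(0, pair(0, 0)), 0)), p(p(c))), pair(0, 0)))   [R3 at 1]
6. pair(pair(p(pair(c, c)), p(pair(c, c))), f(pair(f(0, pair(f(0, pair(0, 0)), 0)), p(p(c))), pair(0, 0)))  →  pair(pair(p(pair(c, c)), p(pair(c, c))), pair(f(0, pair(f(0, pair(0, 0)), 0)), p(p(c))))   [R3 at 2]
7. pair(pair(p(pair(c, c)), p(pair(c, c))), pair(f(0, pair(f(0, pair(0, 0)), 0)), p(p(c))))  →  pair(pair(p(pair(c, c)), p(pair(c, c))), pair(f(0, pair(0, 0)), p(p(c))))   [R3 at 2.1.2.1]
8. pair(pair(p(pair(c, c)), p(pair(c, c))), pair(f(0, pair(0, 0)), p(p(c))))  →  pair(pair(p(pair(c, c)), p(pair(c, c))), pair(0, p(p(c))))   [R3 at 2.1]

pair(pair(p(pair(c, c)), p(pair(c, c))), pair(0, p(p(c))))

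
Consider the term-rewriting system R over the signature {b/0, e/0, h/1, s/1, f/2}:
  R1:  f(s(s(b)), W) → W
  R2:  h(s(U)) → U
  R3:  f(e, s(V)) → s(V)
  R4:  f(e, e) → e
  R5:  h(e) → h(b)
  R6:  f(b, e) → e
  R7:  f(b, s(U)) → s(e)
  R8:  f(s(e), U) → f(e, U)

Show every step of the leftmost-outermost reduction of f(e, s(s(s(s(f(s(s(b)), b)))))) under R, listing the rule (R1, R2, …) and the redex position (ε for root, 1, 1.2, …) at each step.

1. f(e, s(s(s(s(f(s(s(b)), b))))))  →  s(s(s(s(f(s(s(b)), b)))))   [R3 at ε]
2. s(s(s(s(f(s(s(b)), b)))))  →  s(s(s(s(b))))   [R1 at 1.1.1.1]

s(s(s(s(b))))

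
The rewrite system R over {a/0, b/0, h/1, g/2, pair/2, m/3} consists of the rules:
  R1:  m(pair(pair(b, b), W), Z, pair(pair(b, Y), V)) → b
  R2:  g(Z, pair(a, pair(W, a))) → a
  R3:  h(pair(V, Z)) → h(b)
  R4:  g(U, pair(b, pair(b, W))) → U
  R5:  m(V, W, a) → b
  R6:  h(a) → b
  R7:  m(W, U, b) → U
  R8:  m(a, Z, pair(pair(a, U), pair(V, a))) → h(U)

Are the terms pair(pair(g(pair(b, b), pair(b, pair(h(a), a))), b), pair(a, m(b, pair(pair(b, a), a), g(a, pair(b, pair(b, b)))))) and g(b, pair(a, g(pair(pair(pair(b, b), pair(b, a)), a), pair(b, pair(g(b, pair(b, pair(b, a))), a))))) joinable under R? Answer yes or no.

no — NF(t₁) = pair(pair(pair(b, b), b), pair(a, b)), NF(t₂) = a

Reduce t₁ = pair(pair(g(pair(b, b), pair(b, pair(h(a), a))), b), pair(a, m(b, pair(pair(b, a), a), g(a, pair(b, pair(b, b)))))):
1. pair(pair(g(pair(b, b), pair(b, pair(h(a), a))), b), pair(a, m(b, pair(pair(b, a), a), g(a, pair(b, pair(b, b))))))  →  pair(pair(g(pair(b, b), pair(b, pair(b, a))), b), pair(a, m(b, pair(pair(b, a), a), g(a, pair(b, pair(b, b))))))   [R6 at 1.1.2.2.1]
2. pair(pair(g(pair(b, b), pair(b, pair(b, a))), b), pair(a, m(b, pair(pair(b, a), a), g(a, pair(b, pair(b, b))))))  →  pair(pair(pair(b, b), b), pair(a, m(b, pair(pair(b, a), a), g(a, pair(b, pair(b, b))))))   [R4 at 1.1]
3. pair(pair(pair(b, b), b), pair(a, m(b, pair(pair(b, a), a), g(a, pair(b, pair(b, b))))))  →  pair(pair(pair(b, b), b), pair(a, m(b, pair(pair(b, a), a), a)))   [R4 at 2.2.3]
4. pair(pair(pair(b, b), b), pair(a, m(b, pair(pair(b, a), a), a)))  →  pair(pair(pair(b, b), b), pair(a, b))   [R5 at 2.2]

Reduce t₂ = g(b, pair(a, g(pair(pair(pair(b, b), pair(b, a)), a), pair(b, pair(g(b, pair(b, pair(b, a))), a))))):
1. g(b, pair(a, g(pair(pair(pair(b, b), pair(b, a)), a), pair(b, pair(g(b, pair(b, pair(b, a))), a)))))  →  g(b, pair(a, g(pair(pair(pair(b, b), pair(b, a)), a), pair(b, pair(b, a)))))   [R4 at 2.2.2.2.1]
2. g(b, pair(a, g(pair(pair(pair(b, b), pair(b, a)), a), pair(b, pair(b, a)))))  →  g(b, pair(a, pair(pair(pair(b, b), pair(b, a)), a)))   [R4 at 2.2]
3. g(b, pair(a, pair(pair(pair(b, b), pair(b, a)), a)))  →  a   [R2 at ε]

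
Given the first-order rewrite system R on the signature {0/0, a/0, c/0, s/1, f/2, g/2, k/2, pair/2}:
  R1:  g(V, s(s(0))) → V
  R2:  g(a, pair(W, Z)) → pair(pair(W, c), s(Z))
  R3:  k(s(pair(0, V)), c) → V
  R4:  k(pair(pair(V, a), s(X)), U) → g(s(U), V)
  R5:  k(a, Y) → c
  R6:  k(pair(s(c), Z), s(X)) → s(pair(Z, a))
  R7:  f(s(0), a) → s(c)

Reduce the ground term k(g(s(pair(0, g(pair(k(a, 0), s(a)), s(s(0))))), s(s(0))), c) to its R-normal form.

1. k(g(s(pair(0, g(pair(k(a, 0), s(a)), s(s(0))))), s(s(0))), c)  →  k(s(pair(0, g(pair(k(a, 0), s(a)), s(s(0))))), c)   [R1 at 1]
2. k(s(pair(0, g(pair(k(a, 0), s(a)), s(s(0))))), c)  →  g(pair(k(a, 0), s(a)), s(s(0)))   [R3 at ε]
3. g(pair(k(a, 0), s(a)), s(s(0)))  →  pair(k(a, 0), s(a))   [R1 at ε]
4. pair(k(a, 0), s(a))  →  pair(c, s(a))   [R5 at 1]

pair(c, s(a))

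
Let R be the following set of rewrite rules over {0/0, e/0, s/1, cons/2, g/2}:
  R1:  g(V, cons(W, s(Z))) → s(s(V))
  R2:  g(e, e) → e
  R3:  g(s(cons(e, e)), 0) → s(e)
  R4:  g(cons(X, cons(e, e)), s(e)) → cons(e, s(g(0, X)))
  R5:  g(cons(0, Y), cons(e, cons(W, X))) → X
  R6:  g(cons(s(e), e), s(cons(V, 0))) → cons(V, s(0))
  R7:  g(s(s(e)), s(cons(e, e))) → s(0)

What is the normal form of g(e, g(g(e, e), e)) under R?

1. g(e, g(g(e, e), e))  →  g(e, g(e, e))   [R2 at 2.1]
2. g(e, g(e, e))  →  g(e, e)   [R2 at 2]
3. g(e, e)  →  e   [R2 at ε]

e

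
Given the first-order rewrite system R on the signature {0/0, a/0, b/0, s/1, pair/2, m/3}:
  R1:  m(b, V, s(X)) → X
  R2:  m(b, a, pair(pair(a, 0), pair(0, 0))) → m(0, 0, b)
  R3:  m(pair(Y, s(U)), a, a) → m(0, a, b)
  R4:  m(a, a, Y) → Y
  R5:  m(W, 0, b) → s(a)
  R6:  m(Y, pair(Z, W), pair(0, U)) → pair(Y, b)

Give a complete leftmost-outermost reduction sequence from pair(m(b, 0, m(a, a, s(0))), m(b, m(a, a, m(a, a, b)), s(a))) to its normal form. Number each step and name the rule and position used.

pair(0, a)

1. pair(m(b, 0, m(a, a, s(0))), m(b, m(a, a, m(a, a, b)), s(a)))  →  pair(m(b, 0, s(0)), m(b, m(a, a, m(a, a, b)), s(a)))   [R4 at 1.3]
2. pair(m(b, 0, s(0)), m(b, m(a, a, m(a, a, b)), s(a)))  →  pair(0, m(b, m(a, a, m(a, a, b)), s(a)))   [R1 at 1]
3. pair(0, m(b, m(a, a, m(a, a, b)), s(a)))  →  pair(0, a)   [R1 at 2]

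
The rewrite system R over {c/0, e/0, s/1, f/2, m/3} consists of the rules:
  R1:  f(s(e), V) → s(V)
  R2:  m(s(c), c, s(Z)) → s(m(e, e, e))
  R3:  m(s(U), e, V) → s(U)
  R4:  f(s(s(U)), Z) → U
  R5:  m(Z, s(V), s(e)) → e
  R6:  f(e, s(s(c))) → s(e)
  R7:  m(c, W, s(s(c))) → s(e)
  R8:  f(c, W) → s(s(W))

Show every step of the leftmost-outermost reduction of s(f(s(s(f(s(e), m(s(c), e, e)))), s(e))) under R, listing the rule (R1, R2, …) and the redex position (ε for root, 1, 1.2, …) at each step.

s(s(s(c)))

1. s(f(s(s(f(s(e), m(s(c), e, e)))), s(e)))  →  s(f(s(e), m(s(c), e, e)))   [R4 at 1]
2. s(f(s(e), m(s(c), e, e)))  →  s(s(m(s(c), e, e)))   [R1 at 1]
3. s(s(m(s(c), e, e)))  →  s(s(s(c)))   [R3 at 1.1]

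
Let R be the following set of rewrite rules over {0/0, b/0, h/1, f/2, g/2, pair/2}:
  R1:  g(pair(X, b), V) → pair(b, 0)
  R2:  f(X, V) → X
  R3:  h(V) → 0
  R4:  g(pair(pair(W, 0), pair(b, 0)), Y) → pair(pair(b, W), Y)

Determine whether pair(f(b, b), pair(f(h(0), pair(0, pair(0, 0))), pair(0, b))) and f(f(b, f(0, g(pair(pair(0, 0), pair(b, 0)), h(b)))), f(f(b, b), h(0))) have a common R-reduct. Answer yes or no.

no — NF(t₁) = pair(b, pair(0, pair(0, b))), NF(t₂) = b

Reduce t₁ = pair(f(b, b), pair(f(h(0), pair(0, pair(0, 0))), pair(0, b))):
1. pair(f(b, b), pair(f(h(0), pair(0, pair(0, 0))), pair(0, b)))  →  pair(b, pair(f(h(0), pair(0, pair(0, 0))), pair(0, b)))   [R2 at 1]
2. pair(b, pair(f(h(0), pair(0, pair(0, 0))), pair(0, b)))  →  pair(b, pair(h(0), pair(0, b)))   [R2 at 2.1]
3. pair(b, pair(h(0), pair(0, b)))  →  pair(b, pair(0, pair(0, b)))   [R3 at 2.1]

Reduce t₂ = f(f(b, f(0, g(pair(pair(0, 0), pair(b, 0)), h(b)))), f(f(b, b), h(0))):
1. f(f(b, f(0, g(pair(pair(0, 0), pair(b, 0)), h(b)))), f(f(b, b), h(0)))  →  f(b, f(0, g(pair(pair(0, 0), pair(b, 0)), h(b))))   [R2 at ε]
2. f(b, f(0, g(pair(pair(0, 0), pair(b, 0)), h(b))))  →  b   [R2 at ε]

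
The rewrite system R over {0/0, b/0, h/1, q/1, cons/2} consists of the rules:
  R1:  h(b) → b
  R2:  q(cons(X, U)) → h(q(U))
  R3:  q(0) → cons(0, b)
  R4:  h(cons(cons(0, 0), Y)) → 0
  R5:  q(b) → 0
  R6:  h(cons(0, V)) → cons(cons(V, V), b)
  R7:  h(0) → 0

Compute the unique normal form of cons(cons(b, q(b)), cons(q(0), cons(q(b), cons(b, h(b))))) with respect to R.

cons(cons(b, 0), cons(cons(0, b), cons(0, cons(b, b))))

1. cons(cons(b, q(b)), cons(q(0), cons(q(b), cons(b, h(b)))))  →  cons(cons(b, 0), cons(q(0), cons(q(b), cons(b, h(b)))))   [R5 at 1.2]
2. cons(cons(b, 0), cons(q(0), cons(q(b), cons(b, h(b)))))  →  cons(cons(b, 0), cons(cons(0, b), cons(q(b), cons(b, h(b)))))   [R3 at 2.1]
3. cons(cons(b, 0), cons(cons(0, b), cons(q(b), cons(b, h(b)))))  →  cons(cons(b, 0), cons(cons(0, b), cons(0, cons(b, h(b)))))   [R5 at 2.2.1]
4. cons(cons(b, 0), cons(cons(0, b), cons(0, cons(b, h(b)))))  →  cons(cons(b, 0), cons(cons(0, b), cons(0, cons(b, b))))   [R1 at 2.2.2.2]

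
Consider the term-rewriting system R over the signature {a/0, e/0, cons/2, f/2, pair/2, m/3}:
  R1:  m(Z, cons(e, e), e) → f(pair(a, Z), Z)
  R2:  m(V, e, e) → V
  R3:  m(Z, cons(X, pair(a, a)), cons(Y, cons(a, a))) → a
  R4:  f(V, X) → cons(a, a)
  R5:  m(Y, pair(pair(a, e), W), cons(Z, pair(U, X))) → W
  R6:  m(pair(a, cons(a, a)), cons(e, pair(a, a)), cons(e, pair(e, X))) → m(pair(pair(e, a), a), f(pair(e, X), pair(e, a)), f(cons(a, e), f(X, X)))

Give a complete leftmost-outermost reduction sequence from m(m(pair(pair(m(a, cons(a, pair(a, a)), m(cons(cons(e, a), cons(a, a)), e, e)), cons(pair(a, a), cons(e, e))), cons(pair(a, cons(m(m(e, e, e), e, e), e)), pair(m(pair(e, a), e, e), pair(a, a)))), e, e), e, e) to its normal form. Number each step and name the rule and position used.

pair(pair(a, cons(pair(a, a), cons(e, e))), cons(pair(a, cons(e, e)), pair(pair(e, a), pair(a, a))))

1. m(m(pair(pair(m(a, cons(a, pair(a, a)), m(cons(cons(e, a), cons(a, a)), e, e)), cons(pair(a, a), cons(e, e))), cons(pair(a, cons(m(m(e, e, e), e, e), e)), pair(m(pair(e, a), e, e), pair(a, a)))), e, e), e, e)  →  m(pair(pair(m(a, cons(a, pair(a, a)), m(cons(cons(e, a), cons(a, a)), e, e)), cons(pair(a, a), cons(e, e))), cons(pair(a, cons(m(m(e, e, e), e, e), e)), pair(m(pair(e, a), e, e), pair(a, a)))), e, e)   [R2 at ε]
2. m(pair(pair(m(a, cons(a, pair(a, a)), m(cons(cons(e, a), cons(a, a)), e, e)), cons(pair(a, a), cons(e, e))), cons(pair(a, cons(m(m(e, e, e), e, e), e)), pair(m(pair(e, a), e, e), pair(a, a)))), e, e)  →  pair(pair(m(a, cons(a, pair(a, a)), m(cons(cons(e, a), cons(a, a)), e, e)), cons(pair(a, a), cons(e, e))), cons(pair(a, cons(m(m(e, e, e), e, e), e)), pair(m(pair(e, a), e, e), pair(a, a))))   [R2 at ε]
3. pair(pair(m(a, cons(a, pair(a, a)), m(cons(cons(e, a), cons(a, a)), e, e)), cons(pair(a, a), cons(e, e))), cons(pair(a, cons(m(m(e, e, e), e, e), e)), pair(m(pair(e, a), e, e), pair(a, a))))  →  pair(pair(m(a, cons(a, pair(a, a)), cons(cons(e, a), cons(a, a))), cons(pair(a, a), cons(e, e))), cons(pair(a, cons(m(m(e, e, e), e, e), e)), pair(m(pair(e, a), e, e), pair(a, a))))   [R2 at 1.1.3]
4. pair(pair(m(a, cons(a, pair(a, a)), cons(cons(e, a), cons(a, a))), cons(pair(a, a), cons(e, e))), cons(pair(a, cons(m(m(e, e, e), e, e), e)), pair(m(pair(e, a), e, e), pair(a, a))))  →  pair(pair(a, cons(pair(a, a), cons(e, e))), cons(pair(a, cons(m(m(e, e, e), e, e), e)), pair(m(pair(e, a), e, e), pair(a, a))))   [R3 at 1.1]
5. pair(pair(a, cons(pair(a, a), cons(e, e))), cons(pair(a, cons(m(m(e, e, e), e, e), e)), pair(m(pair(e, a), e, e), pair(a, a))))  →  pair(pair(a, cons(pair(a, a), cons(e, e))), cons(pair(a, cons(m(e, e, e), e)), pair(m(pair(e, a), e, e), pair(a, a))))   [R2 at 2.1.2.1]
6. pair(pair(a, cons(pair(a, a), cons(e, e))), cons(pair(a, cons(m(e, e, e), e)), pair(m(pair(e, a), e, e), pair(a, a))))  →  pair(pair(a, cons(pair(a, a), cons(e, e))), cons(pair(a, cons(e, e)), pair(m(pair(e, a), e, e), pair(a, a))))   [R2 at 2.1.2.1]
7. pair(pair(a, cons(pair(a, a), cons(e, e))), cons(pair(a, cons(e, e)), pair(m(pair(e, a), e, e), pair(a, a))))  →  pair(pair(a, cons(pair(a, a), cons(e, e))), cons(pair(a, cons(e, e)), pair(pair(e, a), pair(a, a))))   [R2 at 2.2.1]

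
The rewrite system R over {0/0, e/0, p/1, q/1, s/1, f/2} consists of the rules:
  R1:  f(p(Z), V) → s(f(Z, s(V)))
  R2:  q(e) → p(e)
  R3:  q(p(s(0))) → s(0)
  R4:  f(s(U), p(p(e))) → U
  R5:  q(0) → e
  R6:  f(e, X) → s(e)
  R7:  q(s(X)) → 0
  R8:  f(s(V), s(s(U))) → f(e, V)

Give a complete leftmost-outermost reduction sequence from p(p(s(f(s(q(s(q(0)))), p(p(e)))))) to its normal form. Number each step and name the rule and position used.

p(p(s(0)))

1. p(p(s(f(s(q(s(q(0)))), p(p(e))))))  →  p(p(s(q(s(q(0))))))   [R4 at 1.1.1]
2. p(p(s(q(s(q(0))))))  →  p(p(s(0)))   [R7 at 1.1.1]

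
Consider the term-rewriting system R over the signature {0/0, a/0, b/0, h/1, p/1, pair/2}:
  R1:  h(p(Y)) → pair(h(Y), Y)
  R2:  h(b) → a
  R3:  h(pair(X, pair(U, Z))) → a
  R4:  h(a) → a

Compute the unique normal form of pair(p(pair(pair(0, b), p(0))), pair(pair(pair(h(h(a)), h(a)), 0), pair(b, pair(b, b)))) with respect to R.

1. pair(p(pair(pair(0, b), p(0))), pair(pair(pair(h(h(a)), h(a)), 0), pair(b, pair(b, b))))  →  pair(p(pair(pair(0, b), p(0))), pair(pair(pair(h(a), h(a)), 0), pair(b, pair(b, b))))   [R4 at 2.1.1.1.1]
2. pair(p(pair(pair(0, b), p(0))), pair(pair(pair(h(a), h(a)), 0), pair(b, pair(b, b))))  →  pair(p(pair(pair(0, b), p(0))), pair(pair(pair(a, h(a)), 0), pair(b, pair(b, b))))   [R4 at 2.1.1.1]
3. pair(p(pair(pair(0, b), p(0))), pair(pair(pair(a, h(a)), 0), pair(b, pair(b, b))))  →  pair(p(pair(pair(0, b), p(0))), pair(pair(pair(a, a), 0), pair(b, pair(b, b))))   [R4 at 2.1.1.2]

pair(p(pair(pair(0, b), p(0))), pair(pair(pair(a, a), 0), pair(b, pair(b, b))))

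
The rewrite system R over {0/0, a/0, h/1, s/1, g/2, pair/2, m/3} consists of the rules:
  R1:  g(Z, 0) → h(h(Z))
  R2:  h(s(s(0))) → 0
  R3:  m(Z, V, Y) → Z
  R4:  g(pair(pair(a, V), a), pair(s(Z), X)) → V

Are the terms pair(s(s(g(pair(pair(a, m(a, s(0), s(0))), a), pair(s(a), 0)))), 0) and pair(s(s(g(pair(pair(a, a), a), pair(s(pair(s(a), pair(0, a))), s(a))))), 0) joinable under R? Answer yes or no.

yes — NF(t₁) = pair(s(s(a)), 0), NF(t₂) = pair(s(s(a)), 0)

Reduce t₁ = pair(s(s(g(pair(pair(a, m(a, s(0), s(0))), a), pair(s(a), 0)))), 0):
1. pair(s(s(g(pair(pair(a, m(a, s(0), s(0))), a), pair(s(a), 0)))), 0)  →  pair(s(s(m(a, s(0), s(0)))), 0)   [R4 at 1.1.1]
2. pair(s(s(m(a, s(0), s(0)))), 0)  →  pair(s(s(a)), 0)   [R3 at 1.1.1]

Reduce t₂ = pair(s(s(g(pair(pair(a, a), a), pair(s(pair(s(a), pair(0, a))), s(a))))), 0):
1. pair(s(s(g(pair(pair(a, a), a), pair(s(pair(s(a), pair(0, a))), s(a))))), 0)  →  pair(s(s(a)), 0)   [R4 at 1.1.1]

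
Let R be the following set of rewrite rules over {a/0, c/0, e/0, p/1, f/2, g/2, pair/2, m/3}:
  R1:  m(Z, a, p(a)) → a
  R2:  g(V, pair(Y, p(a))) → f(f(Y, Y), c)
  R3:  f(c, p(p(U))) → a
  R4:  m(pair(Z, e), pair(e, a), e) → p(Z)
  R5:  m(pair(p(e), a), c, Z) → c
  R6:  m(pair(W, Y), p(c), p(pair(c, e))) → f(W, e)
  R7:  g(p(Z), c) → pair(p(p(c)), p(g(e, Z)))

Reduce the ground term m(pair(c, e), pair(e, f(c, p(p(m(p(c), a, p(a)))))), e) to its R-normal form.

1. m(pair(c, e), pair(e, f(c, p(p(m(p(c), a, p(a)))))), e)  →  m(pair(c, e), pair(e, a), e)   [R3 at 2.2]
2. m(pair(c, e), pair(e, a), e)  →  p(c)   [R4 at ε]

p(c)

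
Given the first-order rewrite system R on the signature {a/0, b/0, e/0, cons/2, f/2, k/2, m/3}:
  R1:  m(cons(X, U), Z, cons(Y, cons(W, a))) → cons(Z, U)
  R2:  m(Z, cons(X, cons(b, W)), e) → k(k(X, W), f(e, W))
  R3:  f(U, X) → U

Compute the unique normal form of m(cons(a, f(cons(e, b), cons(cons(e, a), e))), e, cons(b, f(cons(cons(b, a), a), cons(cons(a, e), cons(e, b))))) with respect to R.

1. m(cons(a, f(cons(e, b), cons(cons(e, a), e))), e, cons(b, f(cons(cons(b, a), a), cons(cons(a, e), cons(e, b)))))  →  m(cons(a, cons(e, b)), e, cons(b, f(cons(cons(b, a), a), cons(cons(a, e), cons(e, b)))))   [R3 at 1.2]
2. m(cons(a, cons(e, b)), e, cons(b, f(cons(cons(b, a), a), cons(cons(a, e), cons(e, b)))))  →  m(cons(a, cons(e, b)), e, cons(b, cons(cons(b, a), a)))   [R3 at 3.2]
3. m(cons(a, cons(e, b)), e, cons(b, cons(cons(b, a), a)))  →  cons(e, cons(e, b))   [R1 at ε]

cons(e, cons(e, b))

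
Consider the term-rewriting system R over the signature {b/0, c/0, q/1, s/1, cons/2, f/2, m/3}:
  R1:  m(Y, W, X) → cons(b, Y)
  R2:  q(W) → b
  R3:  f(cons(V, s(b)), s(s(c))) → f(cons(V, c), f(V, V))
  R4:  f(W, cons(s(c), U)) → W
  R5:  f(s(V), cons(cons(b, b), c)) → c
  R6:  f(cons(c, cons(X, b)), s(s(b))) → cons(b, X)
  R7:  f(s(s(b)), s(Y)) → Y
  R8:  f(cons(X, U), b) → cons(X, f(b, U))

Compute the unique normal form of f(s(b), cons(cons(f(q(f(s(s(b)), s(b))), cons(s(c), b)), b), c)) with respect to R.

c

1. f(s(b), cons(cons(f(q(f(s(s(b)), s(b))), cons(s(c), b)), b), c))  →  f(s(b), cons(cons(q(f(s(s(b)), s(b))), b), c))   [R4 at 2.1.1]
2. f(s(b), cons(cons(q(f(s(s(b)), s(b))), b), c))  →  f(s(b), cons(cons(b, b), c))   [R2 at 2.1.1]
3. f(s(b), cons(cons(b, b), c))  →  c   [R5 at ε]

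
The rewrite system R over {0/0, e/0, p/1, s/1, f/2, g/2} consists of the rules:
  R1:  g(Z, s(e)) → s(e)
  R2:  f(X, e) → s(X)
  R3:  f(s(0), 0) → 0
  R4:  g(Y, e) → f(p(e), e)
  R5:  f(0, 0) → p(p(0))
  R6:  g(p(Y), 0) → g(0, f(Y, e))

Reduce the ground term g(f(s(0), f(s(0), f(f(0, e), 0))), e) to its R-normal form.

s(p(e))

1. g(f(s(0), f(s(0), f(f(0, e), 0))), e)  →  f(p(e), e)   [R4 at ε]
2. f(p(e), e)  →  s(p(e))   [R2 at ε]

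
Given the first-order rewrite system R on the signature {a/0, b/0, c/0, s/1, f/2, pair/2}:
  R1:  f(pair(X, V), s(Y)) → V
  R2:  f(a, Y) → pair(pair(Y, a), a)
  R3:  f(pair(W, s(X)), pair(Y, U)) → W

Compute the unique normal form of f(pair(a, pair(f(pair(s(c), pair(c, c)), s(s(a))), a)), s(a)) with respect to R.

pair(pair(c, c), a)

1. f(pair(a, pair(f(pair(s(c), pair(c, c)), s(s(a))), a)), s(a))  →  pair(f(pair(s(c), pair(c, c)), s(s(a))), a)   [R1 at ε]
2. pair(f(pair(s(c), pair(c, c)), s(s(a))), a)  →  pair(pair(c, c), a)   [R1 at 1]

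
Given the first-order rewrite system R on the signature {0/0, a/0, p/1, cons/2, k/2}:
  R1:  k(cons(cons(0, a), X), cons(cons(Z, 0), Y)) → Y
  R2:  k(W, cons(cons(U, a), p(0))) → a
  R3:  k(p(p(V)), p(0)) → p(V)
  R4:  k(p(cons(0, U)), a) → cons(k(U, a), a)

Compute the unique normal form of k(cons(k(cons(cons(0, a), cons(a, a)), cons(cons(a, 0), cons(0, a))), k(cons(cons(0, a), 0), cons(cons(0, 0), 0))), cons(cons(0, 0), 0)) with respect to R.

0

1. k(cons(k(cons(cons(0, a), cons(a, a)), cons(cons(a, 0), cons(0, a))), k(cons(cons(0, a), 0), cons(cons(0, 0), 0))), cons(cons(0, 0), 0))  →  k(cons(cons(0, a), k(cons(cons(0, a), 0), cons(cons(0, 0), 0))), cons(cons(0, 0), 0))   [R1 at 1.1]
2. k(cons(cons(0, a), k(cons(cons(0, a), 0), cons(cons(0, 0), 0))), cons(cons(0, 0), 0))  →  0   [R1 at ε]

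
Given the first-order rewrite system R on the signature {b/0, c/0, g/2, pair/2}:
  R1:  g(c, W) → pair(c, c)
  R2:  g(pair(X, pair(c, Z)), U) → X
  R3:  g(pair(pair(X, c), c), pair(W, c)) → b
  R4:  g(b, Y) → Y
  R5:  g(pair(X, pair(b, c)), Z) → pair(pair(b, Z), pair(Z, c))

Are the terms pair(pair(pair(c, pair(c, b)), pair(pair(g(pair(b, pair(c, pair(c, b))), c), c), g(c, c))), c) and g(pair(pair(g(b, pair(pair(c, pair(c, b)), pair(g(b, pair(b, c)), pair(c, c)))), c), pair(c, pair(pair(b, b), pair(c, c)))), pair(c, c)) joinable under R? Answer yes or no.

yes — NF(t₁) = pair(pair(pair(c, pair(c, b)), pair(pair(b, c), pair(c, c))), c), NF(t₂) = pair(pair(pair(c, pair(c, b)), pair(pair(b, c), pair(c, c))), c)

Reduce t₁ = pair(pair(pair(c, pair(c, b)), pair(pair(g(pair(b, pair(c, pair(c, b))), c), c), g(c, c))), c):
1. pair(pair(pair(c, pair(c, b)), pair(pair(g(pair(b, pair(c, pair(c, b))), c), c), g(c, c))), c)  →  pair(pair(pair(c, pair(c, b)), pair(pair(b, c), g(c, c))), c)   [R2 at 1.2.1.1]
2. pair(pair(pair(c, pair(c, b)), pair(pair(b, c), g(c, c))), c)  →  pair(pair(pair(c, pair(c, b)), pair(pair(b, c), pair(c, c))), c)   [R1 at 1.2.2]

Reduce t₂ = g(pair(pair(g(b, pair(pair(c, pair(c, b)), pair(g(b, pair(b, c)), pair(c, c)))), c), pair(c, pair(pair(b, b), pair(c, c)))), pair(c, c)):
1. g(pair(pair(g(b, pair(pair(c, pair(c, b)), pair(g(b, pair(b, c)), pair(c, c)))), c), pair(c, pair(pair(b, b), pair(c, c)))), pair(c, c))  →  pair(g(b, pair(pair(c, pair(c, b)), pair(g(b, pair(b, c)), pair(c, c)))), c)   [R2 at ε]
2. pair(g(b, pair(pair(c, pair(c, b)), pair(g(b, pair(b, c)), pair(c, c)))), c)  →  pair(pair(pair(c, pair(c, b)), pair(g(b, pair(b, c)), pair(c, c))), c)   [R4 at 1]
3. pair(pair(pair(c, pair(c, b)), pair(g(b, pair(b, c)), pair(c, c))), c)  →  pair(pair(pair(c, pair(c, b)), pair(pair(b, c), pair(c, c))), c)   [R4 at 1.2.1]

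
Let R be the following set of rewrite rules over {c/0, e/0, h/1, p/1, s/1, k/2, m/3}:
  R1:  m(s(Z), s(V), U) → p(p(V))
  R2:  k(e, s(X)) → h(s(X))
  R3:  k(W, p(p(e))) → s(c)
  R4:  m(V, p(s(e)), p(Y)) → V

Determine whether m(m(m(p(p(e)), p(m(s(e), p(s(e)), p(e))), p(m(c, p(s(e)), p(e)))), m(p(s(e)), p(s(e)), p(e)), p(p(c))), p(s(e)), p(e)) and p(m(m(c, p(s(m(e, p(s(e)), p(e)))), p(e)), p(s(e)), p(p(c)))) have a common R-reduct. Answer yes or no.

Reduce t₁ = m(m(m(p(p(e)), p(m(s(e), p(s(e)), p(e))), p(m(c, p(s(e)), p(e)))), m(p(s(e)), p(s(e)), p(e)), p(p(c))), p(s(e)), p(e)):
1. m(m(m(p(p(e)), p(m(s(e), p(s(e)), p(e))), p(m(c, p(s(e)), p(e)))), m(p(s(e)), p(s(e)), p(e)), p(p(c))), p(s(e)), p(e))  →  m(m(p(p(e)), p(m(s(e), p(s(e)), p(e))), p(m(c, p(s(e)), p(e)))), m(p(s(e)), p(s(e)), p(e)), p(p(c)))   [R4 at ε]
2. m(m(p(p(e)), p(m(s(e), p(s(e)), p(e))), p(m(c, p(s(e)), p(e)))), m(p(s(e)), p(s(e)), p(e)), p(p(c)))  →  m(m(p(p(e)), p(s(e)), p(m(c, p(s(e)), p(e)))), m(p(s(e)), p(s(e)), p(e)), p(p(c)))   [R4 at 1.2.1]
3. m(m(p(p(e)), p(s(e)), p(m(c, p(s(e)), p(e)))), m(p(s(e)), p(s(e)), p(e)), p(p(c)))  →  m(p(p(e)), m(p(s(e)), p(s(e)), p(e)), p(p(c)))   [R4 at 1]
4. m(p(p(e)), m(p(s(e)), p(s(e)), p(e)), p(p(c)))  →  m(p(p(e)), p(s(e)), p(p(c)))   [R4 at 2]
5. m(p(p(e)), p(s(e)), p(p(c)))  →  p(p(e))   [R4 at ε]

Reduce t₂ = p(m(m(c, p(s(m(e, p(s(e)), p(e)))), p(e)), p(s(e)), p(p(c)))):
1. p(m(m(c, p(s(m(e, p(s(e)), p(e)))), p(e)), p(s(e)), p(p(c))))  →  p(m(c, p(s(m(e, p(s(e)), p(e)))), p(e)))   [R4 at 1]
2. p(m(c, p(s(m(e, p(s(e)), p(e)))), p(e)))  →  p(m(c, p(s(e)), p(e)))   [R4 at 1.2.1.1]
3. p(m(c, p(s(e)), p(e)))  →  p(c)   [R4 at 1]

no — NF(t₁) = p(p(e)), NF(t₂) = p(c)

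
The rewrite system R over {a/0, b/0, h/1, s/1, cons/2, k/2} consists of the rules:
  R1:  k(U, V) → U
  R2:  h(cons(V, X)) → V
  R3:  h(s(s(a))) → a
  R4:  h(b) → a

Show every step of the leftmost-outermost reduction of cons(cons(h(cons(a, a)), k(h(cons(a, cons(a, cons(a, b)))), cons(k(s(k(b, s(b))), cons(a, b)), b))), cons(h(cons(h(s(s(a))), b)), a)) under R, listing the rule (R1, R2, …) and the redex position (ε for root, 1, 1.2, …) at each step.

1. cons(cons(h(cons(a, a)), k(h(cons(a, cons(a, cons(a, b)))), cons(k(s(k(b, s(b))), cons(a, b)), b))), cons(h(cons(h(s(s(a))), b)), a))  →  cons(cons(a, k(h(cons(a, cons(a, cons(a, b)))), cons(k(s(k(b, s(b))), cons(a, b)), b))), cons(h(cons(h(s(s(a))), b)), a))   [R2 at 1.1]
2. cons(cons(a, k(h(cons(a, cons(a, cons(a, b)))), cons(k(s(k(b, s(b))), cons(a, b)), b))), cons(h(cons(h(s(s(a))), b)), a))  →  cons(cons(a, h(cons(a, cons(a, cons(a, b))))), cons(h(cons(h(s(s(a))), b)), a))   [R1 at 1.2]
3. cons(cons(a, h(cons(a, cons(a, cons(a, b))))), cons(h(cons(h(s(s(a))), b)), a))  →  cons(cons(a, a), cons(h(cons(h(s(s(a))), b)), a))   [R2 at 1.2]
4. cons(cons(a, a), cons(h(cons(h(s(s(a))), b)), a))  →  cons(cons(a, a), cons(h(s(s(a))), a))   [R2 at 2.1]
5. cons(cons(a, a), cons(h(s(s(a))), a))  →  cons(cons(a, a), cons(a, a))   [R3 at 2.1]

cons(cons(a, a), cons(a, a))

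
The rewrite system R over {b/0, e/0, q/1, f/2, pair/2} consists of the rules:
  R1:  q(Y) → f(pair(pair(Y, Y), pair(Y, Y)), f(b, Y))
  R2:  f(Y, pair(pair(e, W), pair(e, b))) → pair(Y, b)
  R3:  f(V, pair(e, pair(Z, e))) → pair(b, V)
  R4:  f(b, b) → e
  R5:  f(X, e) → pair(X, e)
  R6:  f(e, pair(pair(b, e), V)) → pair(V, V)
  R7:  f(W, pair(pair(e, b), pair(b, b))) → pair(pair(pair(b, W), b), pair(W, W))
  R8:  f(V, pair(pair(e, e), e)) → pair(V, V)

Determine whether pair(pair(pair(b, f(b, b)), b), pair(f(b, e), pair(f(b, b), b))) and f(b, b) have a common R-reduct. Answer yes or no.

Reduce t₁ = pair(pair(pair(b, f(b, b)), b), pair(f(b, e), pair(f(b, b), b))):
1. pair(pair(pair(b, f(b, b)), b), pair(f(b, e), pair(f(b, b), b)))  →  pair(pair(pair(b, e), b), pair(f(b, e), pair(f(b, b), b)))   [R4 at 1.1.2]
2. pair(pair(pair(b, e), b), pair(f(b, e), pair(f(b, b), b)))  →  pair(pair(pair(b, e), b), pair(pair(b, e), pair(f(b, b), b)))   [R5 at 2.1]
3. pair(pair(pair(b, e), b), pair(pair(b, e), pair(f(b, b), b)))  →  pair(pair(pair(b, e), b), pair(pair(b, e), pair(e, b)))   [R4 at 2.2.1]

Reduce t₂ = f(b, b):
1. f(b, b)  →  e   [R4 at ε]

no — NF(t₁) = pair(pair(pair(b, e), b), pair(pair(b, e), pair(e, b))), NF(t₂) = e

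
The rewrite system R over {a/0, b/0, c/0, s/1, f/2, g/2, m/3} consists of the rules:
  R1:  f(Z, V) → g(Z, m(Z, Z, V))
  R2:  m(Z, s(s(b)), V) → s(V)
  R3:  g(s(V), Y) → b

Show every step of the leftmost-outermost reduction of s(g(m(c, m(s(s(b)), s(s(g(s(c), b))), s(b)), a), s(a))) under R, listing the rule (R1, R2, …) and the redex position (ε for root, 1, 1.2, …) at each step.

1. s(g(m(c, m(s(s(b)), s(s(g(s(c), b))), s(b)), a), s(a)))  →  s(g(m(c, m(s(s(b)), s(s(b)), s(b)), a), s(a)))   [R3 at 1.1.2.2.1.1]
2. s(g(m(c, m(s(s(b)), s(s(b)), s(b)), a), s(a)))  →  s(g(m(c, s(s(b)), a), s(a)))   [R2 at 1.1.2]
3. s(g(m(c, s(s(b)), a), s(a)))  →  s(g(s(a), s(a)))   [R2 at 1.1]
4. s(g(s(a), s(a)))  →  s(b)   [R3 at 1]

s(b)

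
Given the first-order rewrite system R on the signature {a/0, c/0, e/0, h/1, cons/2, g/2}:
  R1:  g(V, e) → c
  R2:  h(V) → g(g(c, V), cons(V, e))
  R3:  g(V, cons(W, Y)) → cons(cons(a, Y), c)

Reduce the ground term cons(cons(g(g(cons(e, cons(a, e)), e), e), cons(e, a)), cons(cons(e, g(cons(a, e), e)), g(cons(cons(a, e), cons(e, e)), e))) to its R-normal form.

cons(cons(c, cons(e, a)), cons(cons(e, c), c))

1. cons(cons(g(g(cons(e, cons(a, e)), e), e), cons(e, a)), cons(cons(e, g(cons(a, e), e)), g(cons(cons(a, e), cons(e, e)), e)))  →  cons(cons(c, cons(e, a)), cons(cons(e, g(cons(a, e), e)), g(cons(cons(a, e), cons(e, e)), e)))   [R1 at 1.1]
2. cons(cons(c, cons(e, a)), cons(cons(e, g(cons(a, e), e)), g(cons(cons(a, e), cons(e, e)), e)))  →  cons(cons(c, cons(e, a)), cons(cons(e, c), g(cons(cons(a, e), cons(e, e)), e)))   [R1 at 2.1.2]
3. cons(cons(c, cons(e, a)), cons(cons(e, c), g(cons(cons(a, e), cons(e, e)), e)))  →  cons(cons(c, cons(e, a)), cons(cons(e, c), c))   [R1 at 2.2]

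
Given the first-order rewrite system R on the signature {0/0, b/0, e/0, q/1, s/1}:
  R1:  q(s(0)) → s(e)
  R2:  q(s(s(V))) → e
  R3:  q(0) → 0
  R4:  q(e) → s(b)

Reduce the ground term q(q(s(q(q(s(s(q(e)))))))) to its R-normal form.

1. q(q(s(q(q(s(s(q(e))))))))  →  q(q(s(q(e))))   [R2 at 1.1.1.1]
2. q(q(s(q(e))))  →  q(q(s(s(b))))   [R4 at 1.1.1]
3. q(q(s(s(b))))  →  q(e)   [R2 at 1]
4. q(e)  →  s(b)   [R4 at ε]

s(b)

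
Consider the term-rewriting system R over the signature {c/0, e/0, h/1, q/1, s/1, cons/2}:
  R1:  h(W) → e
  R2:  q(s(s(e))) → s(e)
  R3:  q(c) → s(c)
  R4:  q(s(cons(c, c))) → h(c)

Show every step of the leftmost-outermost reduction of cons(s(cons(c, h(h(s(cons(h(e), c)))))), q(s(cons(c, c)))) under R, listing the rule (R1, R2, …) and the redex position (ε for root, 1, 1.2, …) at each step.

1. cons(s(cons(c, h(h(s(cons(h(e), c)))))), q(s(cons(c, c))))  →  cons(s(cons(c, e)), q(s(cons(c, c))))   [R1 at 1.1.2]
2. cons(s(cons(c, e)), q(s(cons(c, c))))  →  cons(s(cons(c, e)), h(c))   [R4 at 2]
3. cons(s(cons(c, e)), h(c))  →  cons(s(cons(c, e)), e)   [R1 at 2]

cons(s(cons(c, e)), e)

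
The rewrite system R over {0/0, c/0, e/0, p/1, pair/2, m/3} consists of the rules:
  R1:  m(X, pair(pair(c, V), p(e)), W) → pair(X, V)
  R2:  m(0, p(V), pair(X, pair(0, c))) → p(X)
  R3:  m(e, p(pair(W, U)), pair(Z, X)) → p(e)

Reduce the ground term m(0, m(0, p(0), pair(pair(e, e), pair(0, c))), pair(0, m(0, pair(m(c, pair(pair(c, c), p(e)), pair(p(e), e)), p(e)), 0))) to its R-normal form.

p(0)

1. m(0, m(0, p(0), pair(pair(e, e), pair(0, c))), pair(0, m(0, pair(m(c, pair(pair(c, c), p(e)), pair(p(e), e)), p(e)), 0)))  →  m(0, p(pair(e, e)), pair(0, m(0, pair(m(c, pair(pair(c, c), p(e)), pair(p(e), e)), p(e)), 0)))   [R2 at 2]
2. m(0, p(pair(e, e)), pair(0, m(0, pair(m(c, pair(pair(c, c), p(e)), pair(p(e), e)), p(e)), 0)))  →  m(0, p(pair(e, e)), pair(0, m(0, pair(pair(c, c), p(e)), 0)))   [R1 at 3.2.2.1]
3. m(0, p(pair(e, e)), pair(0, m(0, pair(pair(c, c), p(e)), 0)))  →  m(0, p(pair(e, e)), pair(0, pair(0, c)))   [R1 at 3.2]
4. m(0, p(pair(e, e)), pair(0, pair(0, c)))  →  p(0)   [R2 at ε]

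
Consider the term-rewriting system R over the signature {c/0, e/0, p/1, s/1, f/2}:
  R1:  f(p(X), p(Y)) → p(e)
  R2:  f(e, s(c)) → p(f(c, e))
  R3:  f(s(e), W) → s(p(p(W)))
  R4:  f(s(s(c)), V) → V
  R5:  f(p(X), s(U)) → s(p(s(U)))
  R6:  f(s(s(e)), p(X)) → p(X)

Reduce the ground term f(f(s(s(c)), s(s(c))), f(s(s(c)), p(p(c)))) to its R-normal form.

1. f(f(s(s(c)), s(s(c))), f(s(s(c)), p(p(c))))  →  f(s(s(c)), f(s(s(c)), p(p(c))))   [R4 at 1]
2. f(s(s(c)), f(s(s(c)), p(p(c))))  →  f(s(s(c)), p(p(c)))   [R4 at ε]
3. f(s(s(c)), p(p(c)))  →  p(p(c))   [R4 at ε]

p(p(c))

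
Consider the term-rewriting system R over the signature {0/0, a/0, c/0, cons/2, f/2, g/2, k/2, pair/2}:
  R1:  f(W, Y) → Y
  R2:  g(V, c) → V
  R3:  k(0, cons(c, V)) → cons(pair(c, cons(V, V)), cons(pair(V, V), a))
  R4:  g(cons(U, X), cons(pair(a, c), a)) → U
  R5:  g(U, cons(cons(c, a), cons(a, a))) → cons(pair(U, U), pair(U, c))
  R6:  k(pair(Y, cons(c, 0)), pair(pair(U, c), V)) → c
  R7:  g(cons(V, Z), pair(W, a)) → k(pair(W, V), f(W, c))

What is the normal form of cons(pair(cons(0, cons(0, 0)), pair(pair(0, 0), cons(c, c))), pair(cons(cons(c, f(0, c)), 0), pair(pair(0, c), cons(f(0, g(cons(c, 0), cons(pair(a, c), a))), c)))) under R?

cons(pair(cons(0, cons(0, 0)), pair(pair(0, 0), cons(c, c))), pair(cons(cons(c, c), 0), pair(pair(0, c), cons(c, c))))

1. cons(pair(cons(0, cons(0, 0)), pair(pair(0, 0), cons(c, c))), pair(cons(cons(c, f(0, c)), 0), pair(pair(0, c), cons(f(0, g(cons(c, 0), cons(pair(a, c), a))), c))))  →  cons(pair(cons(0, cons(0, 0)), pair(pair(0, 0), cons(c, c))), pair(cons(cons(c, c), 0), pair(pair(0, c), cons(f(0, g(cons(c, 0), cons(pair(a, c), a))), c))))   [R1 at 2.1.1.2]
2. cons(pair(cons(0, cons(0, 0)), pair(pair(0, 0), cons(c, c))), pair(cons(cons(c, c), 0), pair(pair(0, c), cons(f(0, g(cons(c, 0), cons(pair(a, c), a))), c))))  →  cons(pair(cons(0, cons(0, 0)), pair(pair(0, 0), cons(c, c))), pair(cons(cons(c, c), 0), pair(pair(0, c), cons(g(cons(c, 0), cons(pair(a, c), a)), c))))   [R1 at 2.2.2.1]
3. cons(pair(cons(0, cons(0, 0)), pair(pair(0, 0), cons(c, c))), pair(cons(cons(c, c), 0), pair(pair(0, c), cons(g(cons(c, 0), cons(pair(a, c), a)), c))))  →  cons(pair(cons(0, cons(0, 0)), pair(pair(0, 0), cons(c, c))), pair(cons(cons(c, c), 0), pair(pair(0, c), cons(c, c))))   [R4 at 2.2.2.1]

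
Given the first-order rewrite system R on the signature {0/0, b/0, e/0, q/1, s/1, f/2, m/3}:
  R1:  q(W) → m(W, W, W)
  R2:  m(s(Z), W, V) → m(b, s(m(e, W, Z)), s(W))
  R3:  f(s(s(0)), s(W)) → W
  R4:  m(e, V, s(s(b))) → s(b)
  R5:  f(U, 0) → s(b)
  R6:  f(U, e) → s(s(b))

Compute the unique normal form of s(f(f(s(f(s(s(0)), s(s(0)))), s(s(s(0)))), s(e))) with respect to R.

s(e)

1. s(f(f(s(f(s(s(0)), s(s(0)))), s(s(s(0)))), s(e)))  →  s(f(f(s(s(0)), s(s(s(0)))), s(e)))   [R3 at 1.1.1.1]
2. s(f(f(s(s(0)), s(s(s(0)))), s(e)))  →  s(f(s(s(0)), s(e)))   [R3 at 1.1]
3. s(f(s(s(0)), s(e)))  →  s(e)   [R3 at 1]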